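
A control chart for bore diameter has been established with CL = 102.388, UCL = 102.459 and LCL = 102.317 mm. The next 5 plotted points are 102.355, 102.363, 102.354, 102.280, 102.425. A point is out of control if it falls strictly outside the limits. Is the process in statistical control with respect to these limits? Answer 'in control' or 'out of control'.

out of control

Compare each point to [102.317, 102.459]: sample 4 = 102.280 < LCL.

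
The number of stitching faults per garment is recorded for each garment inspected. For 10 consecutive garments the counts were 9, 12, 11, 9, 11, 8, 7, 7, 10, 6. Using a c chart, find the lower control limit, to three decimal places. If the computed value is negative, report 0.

0.000

c̄ = (9 + 12 + 11 + 9 + 11 + 8 + 7 + 7 + 10 + 6) / 10 = 90 / 10 = 9.0000
LCL = c̄ − 3√c̄ = 9.0000 − 3 × 3.0000 = 0.0000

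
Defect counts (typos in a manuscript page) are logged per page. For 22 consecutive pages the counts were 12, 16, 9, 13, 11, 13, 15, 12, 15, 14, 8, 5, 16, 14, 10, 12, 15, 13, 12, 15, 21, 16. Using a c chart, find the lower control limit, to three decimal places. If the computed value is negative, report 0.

c̄ = (12 + 16 + 9 + 13 + 11 + 13 + 15 + 12 + 15 + 14 + 8 + 5 + 16 + 14 + 10 + 12 + 15 + 13 + 12 + 15 + 21 + 16) / 22 = 287 / 22 = 13.0455
LCL = c̄ − 3√c̄ = 13.0455 − 3 × 3.6118 = 2.2099

2.210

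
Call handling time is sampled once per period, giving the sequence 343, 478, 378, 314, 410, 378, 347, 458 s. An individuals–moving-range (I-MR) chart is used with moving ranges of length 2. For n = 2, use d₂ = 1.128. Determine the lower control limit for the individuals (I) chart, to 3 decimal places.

X̄ = (343 + 478 + 378 + 314 + 410 + 378 + 347 + 458) / 8 = 388.2500
Moving ranges: 135, 100, 64, 96, 32, 31, 111; M̄R̄ = 569.0000 / 7 = 81.2857
LCL = X̄ − 3·M̄R̄/d₂ = 388.2500 − 3 × 81.2857 / 1.128 = 172.0646

172.065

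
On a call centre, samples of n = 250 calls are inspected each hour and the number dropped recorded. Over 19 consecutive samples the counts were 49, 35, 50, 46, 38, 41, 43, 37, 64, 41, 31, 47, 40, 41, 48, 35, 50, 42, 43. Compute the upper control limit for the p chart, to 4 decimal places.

0.2446

p̄ = Σdᵢ / (k·n) = 821 / (19 × 250) = 0.17284
UCL = p̄ + 3·√(p̄(1−p̄)/n) = 0.17284 + 3 × √(0.17284×0.82716/250) = 0.17284 + 3 × 0.02391 = 0.24458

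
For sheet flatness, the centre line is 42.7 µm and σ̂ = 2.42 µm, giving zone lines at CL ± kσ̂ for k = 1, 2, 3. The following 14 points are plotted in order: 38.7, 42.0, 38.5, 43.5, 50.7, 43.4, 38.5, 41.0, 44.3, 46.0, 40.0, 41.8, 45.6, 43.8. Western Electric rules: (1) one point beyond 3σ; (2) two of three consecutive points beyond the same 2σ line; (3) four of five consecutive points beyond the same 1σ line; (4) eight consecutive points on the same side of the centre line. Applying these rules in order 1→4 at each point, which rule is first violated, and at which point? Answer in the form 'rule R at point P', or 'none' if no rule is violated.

Zone of each point (C = within 1σ̂, B = 1σ̂–2σ̂, A = 2σ̂–3σ̂, * = beyond 3σ̂; sign = side of CL): 1:-B, 2:-C, 3:-B, 4:+C, 5:+*, 6:+C, 7:-B, 8:-C, 9:+C, 10:+B, 11:-B, 12:-C, 13:+B, 14:+C
Rule 1 (one point beyond the 3σ limits) is satisfied at point 5.

rule 1 at point 5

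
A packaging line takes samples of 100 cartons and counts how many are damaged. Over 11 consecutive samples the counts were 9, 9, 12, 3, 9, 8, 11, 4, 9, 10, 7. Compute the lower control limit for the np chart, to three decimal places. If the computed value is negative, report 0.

0.009

p̄ = Σdᵢ / (k·n) = 91 / (11 × 100) = 0.08273
LCL = np̄ − 3·√(np̄(1−p̄)) = 8.2727 − 3 × 2.7547 = 0.0086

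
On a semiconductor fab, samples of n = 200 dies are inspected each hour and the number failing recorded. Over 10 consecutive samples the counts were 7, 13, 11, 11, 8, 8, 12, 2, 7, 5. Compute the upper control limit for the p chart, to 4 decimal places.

0.0846

p̄ = Σdᵢ / (k·n) = 84 / (10 × 200) = 0.04200
UCL = p̄ + 3·√(p̄(1−p̄)/n) = 0.04200 + 3 × √(0.04200×0.95800/200) = 0.04200 + 3 × 0.01418 = 0.08455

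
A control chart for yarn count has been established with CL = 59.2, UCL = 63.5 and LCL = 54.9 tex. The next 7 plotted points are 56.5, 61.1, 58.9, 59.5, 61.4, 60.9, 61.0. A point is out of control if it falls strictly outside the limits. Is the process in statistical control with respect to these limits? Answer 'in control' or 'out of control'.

All 7 points lie within [54.9, 63.5].

in control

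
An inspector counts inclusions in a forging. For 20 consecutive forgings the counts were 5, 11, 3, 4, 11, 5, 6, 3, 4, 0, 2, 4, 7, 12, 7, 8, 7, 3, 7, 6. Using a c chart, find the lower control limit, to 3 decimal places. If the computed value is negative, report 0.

c̄ = (5 + 11 + 3 + 4 + 11 + 5 + 6 + 3 + 4 + 0 + 2 + 4 + 7 + 12 + 7 + 8 + 7 + 3 + 7 + 6) / 20 = 115 / 20 = 5.7500
LCL = c̄ − 3√c̄ = 5.7500 − 3 × 2.3979 = -1.4437 → 0 (cannot be negative)

0.000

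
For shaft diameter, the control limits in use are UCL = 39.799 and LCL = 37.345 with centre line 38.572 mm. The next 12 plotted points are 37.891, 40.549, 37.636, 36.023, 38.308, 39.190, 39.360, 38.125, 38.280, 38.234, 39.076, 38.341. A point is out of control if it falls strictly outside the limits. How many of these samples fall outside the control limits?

Compare each point to [37.345, 39.799]: sample 2 = 40.549 > UCL; sample 4 = 36.023 < LCL.

2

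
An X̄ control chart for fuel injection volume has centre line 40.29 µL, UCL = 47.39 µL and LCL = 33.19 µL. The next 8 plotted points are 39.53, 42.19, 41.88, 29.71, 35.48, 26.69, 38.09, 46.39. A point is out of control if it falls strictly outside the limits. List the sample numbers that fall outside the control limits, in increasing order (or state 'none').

4, 6

Compare each point to [33.19, 47.39]: sample 4 = 29.71 < LCL; sample 6 = 26.69 < LCL.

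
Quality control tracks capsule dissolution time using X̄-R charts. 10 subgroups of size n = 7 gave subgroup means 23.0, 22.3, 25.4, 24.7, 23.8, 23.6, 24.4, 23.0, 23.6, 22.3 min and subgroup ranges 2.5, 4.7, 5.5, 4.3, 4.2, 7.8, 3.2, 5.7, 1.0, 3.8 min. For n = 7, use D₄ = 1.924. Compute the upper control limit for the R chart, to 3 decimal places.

R̄ = (2.5 + 4.7 + 5.5 + 4.3 + 4.2 + 7.8 + 3.2 + 5.7 + 1.0 + 3.8) / 10 = 42.7000 / 10 = 4.2700
UCL_R = D₄·R̄ = 1.924 × 4.2700 = 8.2155

8.215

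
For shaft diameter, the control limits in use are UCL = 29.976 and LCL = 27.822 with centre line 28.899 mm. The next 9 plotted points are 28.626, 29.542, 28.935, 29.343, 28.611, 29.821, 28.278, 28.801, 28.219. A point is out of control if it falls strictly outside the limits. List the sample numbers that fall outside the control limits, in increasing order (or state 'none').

All 9 points lie within [27.822, 29.976].

none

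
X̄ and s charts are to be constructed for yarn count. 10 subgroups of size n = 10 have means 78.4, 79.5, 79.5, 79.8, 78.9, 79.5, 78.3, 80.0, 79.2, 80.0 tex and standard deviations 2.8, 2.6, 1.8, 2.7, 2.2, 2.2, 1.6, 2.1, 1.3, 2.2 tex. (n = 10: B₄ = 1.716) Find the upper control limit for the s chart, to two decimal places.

3.69

s̄ = (2.8 + 2.6 + 1.8 + 2.7 + 2.2 + 2.2 + 1.6 + 2.1 + 1.3 + 2.2) / 10 = 2.1500
UCL_s = B₄·s̄ = 1.716 × 2.1500 = 3.6894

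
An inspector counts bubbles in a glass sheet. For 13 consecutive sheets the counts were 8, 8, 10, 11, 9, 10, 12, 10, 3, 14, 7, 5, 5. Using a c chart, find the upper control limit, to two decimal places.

17.42

c̄ = (8 + 8 + 10 + 11 + 9 + 10 + 12 + 10 + 3 + 14 + 7 + 5 + 5) / 13 = 112 / 13 = 8.6154
UCL = c̄ + 3√c̄ = 8.6154 + 3 × √8.6154 = 8.6154 + 3 × 2.9352 = 17.4210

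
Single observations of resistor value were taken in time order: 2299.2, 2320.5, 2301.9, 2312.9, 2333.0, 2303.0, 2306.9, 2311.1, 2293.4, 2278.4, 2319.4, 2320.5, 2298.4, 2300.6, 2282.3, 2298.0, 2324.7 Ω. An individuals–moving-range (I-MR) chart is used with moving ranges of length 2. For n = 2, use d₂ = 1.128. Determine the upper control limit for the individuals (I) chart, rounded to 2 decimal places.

2350.83

X̄ = (2299.2 + 2320.5 + 2301.9 + 2312.9 + 2333.0 + 2303.0 + 2306.9 + 2311.1 + 2293.4 + 2278.4 + 2319.4 + 2320.5 + 2298.4 + 2300.6 + 2282.3 + 2298.0 + 2324.7) / 17 = 2306.1294
Moving ranges: 21.3, 18.6, 11.0, 20.1, 30.0, 3.9, 4.2, 17.7, 15.0, 41.0, 1.1, 22.1, 2.2, 18.3, 15.7, 26.7; M̄R̄ = 268.9000 / 16 = 16.8062
UCL = X̄ + 3·M̄R̄/d₂ = 2306.1294 + 3 × 16.8062 / 1.128 = 2350.8269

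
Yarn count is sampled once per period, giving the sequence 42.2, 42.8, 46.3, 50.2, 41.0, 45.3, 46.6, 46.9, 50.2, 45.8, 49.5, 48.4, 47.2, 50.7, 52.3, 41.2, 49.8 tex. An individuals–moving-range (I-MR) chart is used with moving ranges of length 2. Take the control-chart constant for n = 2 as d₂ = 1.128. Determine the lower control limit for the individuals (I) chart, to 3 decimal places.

36.608

X̄ = (42.2 + 42.8 + 46.3 + 50.2 + 41.0 + 45.3 + 46.6 + 46.9 + 50.2 + 45.8 + 49.5 + 48.4 + 47.2 + 50.7 + 52.3 + 41.2 + 49.8) / 17 = 46.8471
Moving ranges: 0.6, 3.5, 3.9, 9.2, 4.3, 1.3, 0.3, 3.3, 4.4, 3.7, 1.1, 1.2, 3.5, 1.6, 11.1, 8.6; M̄R̄ = 61.6000 / 16 = 3.8500
LCL = X̄ − 3·M̄R̄/d₂ = 46.8471 − 3 × 3.8500 / 1.128 = 36.6077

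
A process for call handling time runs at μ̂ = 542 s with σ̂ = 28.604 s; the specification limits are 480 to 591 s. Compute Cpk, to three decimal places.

Cpu = (USL − μ̂) / (3σ̂) = (591 − 542) / (3 × 28.604) = 0.5710; Cpl = (μ̂ − LSL) / (3σ̂) = (542 − 480) / (3 × 28.604) = 0.7225; Cpk = min(Cpu, Cpl) = 0.5710

0.571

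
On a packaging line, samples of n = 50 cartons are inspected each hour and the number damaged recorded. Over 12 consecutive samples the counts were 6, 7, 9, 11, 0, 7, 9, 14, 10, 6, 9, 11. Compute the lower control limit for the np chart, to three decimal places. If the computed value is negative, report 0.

p̄ = Σdᵢ / (k·n) = 99 / (12 × 50) = 0.16500
LCL = np̄ − 3·√(np̄(1−p̄)) = 8.2500 − 3 × 2.6246 = 0.3761

0.376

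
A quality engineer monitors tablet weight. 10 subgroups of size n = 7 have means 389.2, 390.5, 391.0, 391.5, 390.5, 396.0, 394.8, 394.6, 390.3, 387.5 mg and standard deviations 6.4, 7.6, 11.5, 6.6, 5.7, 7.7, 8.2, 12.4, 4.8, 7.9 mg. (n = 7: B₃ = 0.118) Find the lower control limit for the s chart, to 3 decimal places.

s̄ = (6.4 + 7.6 + 11.5 + 6.6 + 5.7 + 7.7 + 8.2 + 12.4 + 4.8 + 7.9) / 10 = 7.8800
LCL_s = B₃·s̄ = 0.118 × 7.8800 = 0.9298

0.930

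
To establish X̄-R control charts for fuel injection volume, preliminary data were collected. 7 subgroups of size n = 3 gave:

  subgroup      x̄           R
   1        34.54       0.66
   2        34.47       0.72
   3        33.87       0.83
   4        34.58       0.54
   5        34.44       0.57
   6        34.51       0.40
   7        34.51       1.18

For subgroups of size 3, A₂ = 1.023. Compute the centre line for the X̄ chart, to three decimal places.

34.417

X̄̄ = (34.54 + 34.47 + 33.87 + 34.58 + 34.44 + 34.51 + 34.51) / 7 = 240.9200 / 7 = 34.4171
CL = X̄̄ = 34.4171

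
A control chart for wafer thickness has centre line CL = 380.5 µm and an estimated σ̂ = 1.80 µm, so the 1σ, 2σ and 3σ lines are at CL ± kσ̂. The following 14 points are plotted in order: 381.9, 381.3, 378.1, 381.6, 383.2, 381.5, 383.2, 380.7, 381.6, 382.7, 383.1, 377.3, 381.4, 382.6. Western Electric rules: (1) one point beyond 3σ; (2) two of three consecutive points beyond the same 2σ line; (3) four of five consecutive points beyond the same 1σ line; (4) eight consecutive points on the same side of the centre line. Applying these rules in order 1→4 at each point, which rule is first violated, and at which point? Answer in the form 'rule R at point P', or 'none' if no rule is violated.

Zone of each point (C = within 1σ̂, B = 1σ̂–2σ̂, A = 2σ̂–3σ̂, * = beyond 3σ̂; sign = side of CL): 1:+C, 2:+C, 3:-B, 4:+C, 5:+B, 6:+C, 7:+B, 8:+C, 9:+C, 10:+B, 11:+B, 12:-B, 13:+C, 14:+B
Rule 4 (eight consecutive points on the same side of the centre line) is satisfied at point 11.

rule 4 at point 11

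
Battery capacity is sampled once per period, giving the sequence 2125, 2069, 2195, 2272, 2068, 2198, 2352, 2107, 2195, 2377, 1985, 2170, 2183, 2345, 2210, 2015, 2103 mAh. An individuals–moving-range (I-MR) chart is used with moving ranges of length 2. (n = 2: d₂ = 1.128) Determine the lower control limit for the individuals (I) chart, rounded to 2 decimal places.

1770.39

X̄ = (2125 + 2069 + 2195 + 2272 + 2068 + 2198 + 2352 + 2107 + 2195 + 2377 + 1985 + 2170 + 2183 + 2345 + 2210 + 2015 + 2103) / 17 = 2174.6471
Moving ranges: 56, 126, 77, 204, 130, 154, 245, 88, 182, 392, 185, 13, 162, 135, 195, 88; M̄R̄ = 2432.0000 / 16 = 152.0000
LCL = X̄ − 3·M̄R̄/d₂ = 2174.6471 − 3 × 152.0000 / 1.128 = 1770.3917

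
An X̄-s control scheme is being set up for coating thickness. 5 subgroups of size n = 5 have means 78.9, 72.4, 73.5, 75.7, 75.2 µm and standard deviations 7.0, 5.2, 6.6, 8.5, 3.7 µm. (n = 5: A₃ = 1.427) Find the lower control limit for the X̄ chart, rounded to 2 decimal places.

66.29

X̄̄ = (78.9 + 72.4 + 73.5 + 75.7 + 75.2) / 5 = 75.1400
s̄ = (7.0 + 5.2 + 6.6 + 8.5 + 3.7) / 5 = 6.2000
LCL = X̄̄ − A₃·s̄ = 75.1400 − 1.427 × 6.2000 = 66.2926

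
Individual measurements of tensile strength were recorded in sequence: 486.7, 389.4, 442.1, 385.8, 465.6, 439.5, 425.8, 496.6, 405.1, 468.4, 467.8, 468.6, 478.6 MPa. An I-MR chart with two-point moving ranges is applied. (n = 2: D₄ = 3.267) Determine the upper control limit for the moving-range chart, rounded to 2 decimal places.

153.25

Moving ranges: 97.3, 52.7, 56.3, 79.8, 26.1, 13.7, 70.8, 91.5, 63.3, 0.6, 0.8, 10.0; M̄R̄ = 562.9000 / 12 = 46.9083
UCL_MR = D₄·M̄R̄ = 3.267 × 46.9083 = 153.2495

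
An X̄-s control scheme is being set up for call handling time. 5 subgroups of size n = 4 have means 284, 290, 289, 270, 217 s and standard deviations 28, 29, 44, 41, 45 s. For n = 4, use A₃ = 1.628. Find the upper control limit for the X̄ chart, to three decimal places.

X̄̄ = (284 + 290 + 289 + 270 + 217) / 5 = 270.0000
s̄ = (28 + 29 + 44 + 41 + 45) / 5 = 37.4000
UCL = X̄̄ + A₃·s̄ = 270.0000 + 1.628 × 37.4000 = 330.8872

330.887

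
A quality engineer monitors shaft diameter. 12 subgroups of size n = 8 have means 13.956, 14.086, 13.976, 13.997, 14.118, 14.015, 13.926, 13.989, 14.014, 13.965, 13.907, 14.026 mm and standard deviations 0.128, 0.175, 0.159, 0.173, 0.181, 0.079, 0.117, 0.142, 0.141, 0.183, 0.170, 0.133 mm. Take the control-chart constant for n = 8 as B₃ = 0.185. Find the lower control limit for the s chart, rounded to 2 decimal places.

s̄ = (0.128 + 0.175 + 0.159 + 0.173 + 0.181 + 0.079 + 0.117 + 0.142 + 0.141 + 0.183 + 0.170 + 0.133) / 12 = 0.1484
LCL_s = B₃·s̄ = 0.185 × 0.1484 = 0.0275

0.03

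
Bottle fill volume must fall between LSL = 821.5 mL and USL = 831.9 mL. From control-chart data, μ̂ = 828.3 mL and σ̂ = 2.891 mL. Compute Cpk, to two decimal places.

Cpu = (USL − μ̂) / (3σ̂) = (831.9 − 828.3) / (3 × 2.891) = 0.4151; Cpl = (μ̂ − LSL) / (3σ̂) = (828.3 − 821.5) / (3 × 2.891) = 0.7840; Cpk = min(Cpu, Cpl) = 0.4151

0.42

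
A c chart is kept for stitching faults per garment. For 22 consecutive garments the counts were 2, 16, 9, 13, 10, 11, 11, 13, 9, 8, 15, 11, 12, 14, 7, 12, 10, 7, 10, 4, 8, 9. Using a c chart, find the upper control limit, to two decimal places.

19.55

c̄ = (2 + 16 + 9 + 13 + 10 + 11 + 11 + 13 + 9 + 8 + 15 + 11 + 12 + 14 + 7 + 12 + 10 + 7 + 10 + 4 + 8 + 9) / 22 = 221 / 22 = 10.0455
UCL = c̄ + 3√c̄ = 10.0455 + 3 × √10.0455 = 10.0455 + 3 × 3.1695 = 19.5538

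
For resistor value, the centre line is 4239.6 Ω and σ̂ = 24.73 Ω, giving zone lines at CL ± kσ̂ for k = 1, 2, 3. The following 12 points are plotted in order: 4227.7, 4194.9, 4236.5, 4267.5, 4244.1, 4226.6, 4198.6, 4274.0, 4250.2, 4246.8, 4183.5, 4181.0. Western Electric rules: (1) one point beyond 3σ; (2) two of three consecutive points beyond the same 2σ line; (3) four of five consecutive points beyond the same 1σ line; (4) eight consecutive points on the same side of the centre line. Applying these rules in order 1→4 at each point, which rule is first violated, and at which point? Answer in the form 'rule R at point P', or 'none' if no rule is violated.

Zone of each point (C = within 1σ̂, B = 1σ̂–2σ̂, A = 2σ̂–3σ̂, * = beyond 3σ̂; sign = side of CL): 1:-C, 2:-B, 3:-C, 4:+B, 5:+C, 6:-C, 7:-B, 8:+B, 9:+C, 10:+C, 11:-A, 12:-A
Rule 2 (two of three consecutive points beyond the same 2σ limit) is satisfied at point 12.

rule 2 at point 12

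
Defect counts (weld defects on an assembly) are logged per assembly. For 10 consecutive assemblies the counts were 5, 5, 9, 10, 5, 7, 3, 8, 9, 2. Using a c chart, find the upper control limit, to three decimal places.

13.830

c̄ = (5 + 5 + 9 + 10 + 5 + 7 + 3 + 8 + 9 + 2) / 10 = 63 / 10 = 6.3000
UCL = c̄ + 3√c̄ = 6.3000 + 3 × √6.3000 = 6.3000 + 3 × 2.5100 = 13.8299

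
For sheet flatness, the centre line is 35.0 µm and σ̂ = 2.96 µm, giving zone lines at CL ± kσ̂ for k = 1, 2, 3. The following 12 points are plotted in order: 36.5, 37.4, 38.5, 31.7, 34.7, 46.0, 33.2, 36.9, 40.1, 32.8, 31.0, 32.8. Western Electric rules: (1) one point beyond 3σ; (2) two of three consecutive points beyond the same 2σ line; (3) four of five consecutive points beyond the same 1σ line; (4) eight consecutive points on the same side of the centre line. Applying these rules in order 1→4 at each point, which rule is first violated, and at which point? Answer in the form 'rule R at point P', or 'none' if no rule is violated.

Zone of each point (C = within 1σ̂, B = 1σ̂–2σ̂, A = 2σ̂–3σ̂, * = beyond 3σ̂; sign = side of CL): 1:+C, 2:+C, 3:+B, 4:-B, 5:-C, 6:+*, 7:-C, 8:+C, 9:+B, 10:-C, 11:-B, 12:-C
Rule 1 (one point beyond the 3σ limits) is satisfied at point 6.

rule 1 at point 6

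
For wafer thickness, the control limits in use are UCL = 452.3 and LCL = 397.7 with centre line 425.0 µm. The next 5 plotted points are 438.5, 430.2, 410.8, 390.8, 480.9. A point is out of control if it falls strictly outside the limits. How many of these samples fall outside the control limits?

2

Compare each point to [397.7, 452.3]: sample 4 = 390.8 < LCL; sample 5 = 480.9 > UCL.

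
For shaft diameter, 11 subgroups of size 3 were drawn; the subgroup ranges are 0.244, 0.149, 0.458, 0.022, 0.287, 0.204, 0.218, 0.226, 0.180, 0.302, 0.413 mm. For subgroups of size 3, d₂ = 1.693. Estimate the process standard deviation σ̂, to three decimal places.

R̄ = (0.244 + 0.149 + 0.458 + 0.022 + 0.287 + 0.204 + 0.218 + 0.226 + 0.180 + 0.302 + 0.413) / 11 = 0.2457
σ̂ = R̄ / d₂ = 0.2457 / 1.693 = 0.1451

0.145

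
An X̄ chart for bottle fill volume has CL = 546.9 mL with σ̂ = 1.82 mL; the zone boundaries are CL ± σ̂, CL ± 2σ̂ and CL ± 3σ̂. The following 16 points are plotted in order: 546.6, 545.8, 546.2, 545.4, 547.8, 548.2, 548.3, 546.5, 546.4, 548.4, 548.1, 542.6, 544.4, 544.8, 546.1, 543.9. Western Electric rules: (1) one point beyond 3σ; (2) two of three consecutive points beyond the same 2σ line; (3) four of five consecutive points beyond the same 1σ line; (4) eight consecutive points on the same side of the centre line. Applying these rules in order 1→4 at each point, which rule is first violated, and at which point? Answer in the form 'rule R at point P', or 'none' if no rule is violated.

rule 3 at point 16

Zone of each point (C = within 1σ̂, B = 1σ̂–2σ̂, A = 2σ̂–3σ̂, * = beyond 3σ̂; sign = side of CL): 1:-C, 2:-C, 3:-C, 4:-C, 5:+C, 6:+C, 7:+C, 8:-C, 9:-C, 10:+C, 11:+C, 12:-A, 13:-B, 14:-B, 15:-C, 16:-B
Rule 3 (four of five consecutive points beyond the same 1σ limit) is satisfied at point 16.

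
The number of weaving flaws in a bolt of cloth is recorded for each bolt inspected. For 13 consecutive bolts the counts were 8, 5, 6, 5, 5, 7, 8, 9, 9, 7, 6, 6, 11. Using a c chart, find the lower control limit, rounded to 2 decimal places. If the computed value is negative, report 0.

c̄ = (8 + 5 + 6 + 5 + 5 + 7 + 8 + 9 + 9 + 7 + 6 + 6 + 11) / 13 = 92 / 13 = 7.0769
LCL = c̄ − 3√c̄ = 7.0769 − 3 × 2.6602 = -0.9038 → 0 (cannot be negative)

0.00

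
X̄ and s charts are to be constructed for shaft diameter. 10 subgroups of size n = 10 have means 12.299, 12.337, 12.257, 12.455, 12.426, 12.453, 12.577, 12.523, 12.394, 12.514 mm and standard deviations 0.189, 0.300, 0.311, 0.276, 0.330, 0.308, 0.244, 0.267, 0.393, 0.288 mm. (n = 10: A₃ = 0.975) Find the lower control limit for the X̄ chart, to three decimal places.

X̄̄ = (12.299 + 12.337 + 12.257 + 12.455 + 12.426 + 12.453 + 12.577 + 12.523 + 12.394 + 12.514) / 10 = 12.4235
s̄ = (0.189 + 0.300 + 0.311 + 0.276 + 0.330 + 0.308 + 0.244 + 0.267 + 0.393 + 0.288) / 10 = 0.2906
LCL = X̄̄ − A₃·s̄ = 12.4235 − 0.975 × 0.2906 = 12.1402

12.140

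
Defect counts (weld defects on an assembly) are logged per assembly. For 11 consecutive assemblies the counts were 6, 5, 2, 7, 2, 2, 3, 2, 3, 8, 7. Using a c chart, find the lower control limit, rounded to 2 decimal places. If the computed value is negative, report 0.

0.00

c̄ = (6 + 5 + 2 + 7 + 2 + 2 + 3 + 2 + 3 + 8 + 7) / 11 = 47 / 11 = 4.2727
LCL = c̄ − 3√c̄ = 4.2727 − 3 × 2.0671 = -1.9284 → 0 (cannot be negative)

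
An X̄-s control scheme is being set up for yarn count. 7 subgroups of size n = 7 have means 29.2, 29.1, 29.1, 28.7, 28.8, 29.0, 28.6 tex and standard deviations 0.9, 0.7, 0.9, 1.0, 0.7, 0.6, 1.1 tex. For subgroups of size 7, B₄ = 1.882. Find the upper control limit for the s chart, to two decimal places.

s̄ = (0.9 + 0.7 + 0.9 + 1.0 + 0.7 + 0.6 + 1.1) / 7 = 0.8429
UCL_s = B₄·s̄ = 1.882 × 0.8429 = 1.5863

1.59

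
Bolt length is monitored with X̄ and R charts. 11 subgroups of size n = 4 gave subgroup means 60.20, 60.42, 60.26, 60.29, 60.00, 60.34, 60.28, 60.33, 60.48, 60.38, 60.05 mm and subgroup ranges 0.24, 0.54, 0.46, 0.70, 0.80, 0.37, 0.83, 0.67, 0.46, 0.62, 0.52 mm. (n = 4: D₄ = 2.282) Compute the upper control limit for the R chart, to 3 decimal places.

1.288

R̄ = (0.24 + 0.54 + 0.46 + 0.70 + 0.80 + 0.37 + 0.83 + 0.67 + 0.46 + 0.62 + 0.52) / 11 = 6.2100 / 11 = 0.5645
UCL_R = D₄·R̄ = 2.282 × 0.5645 = 1.2883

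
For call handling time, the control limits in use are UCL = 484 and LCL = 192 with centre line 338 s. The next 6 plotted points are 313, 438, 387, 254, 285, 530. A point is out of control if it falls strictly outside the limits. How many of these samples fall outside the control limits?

1

Compare each point to [192, 484]: sample 6 = 530 > UCL.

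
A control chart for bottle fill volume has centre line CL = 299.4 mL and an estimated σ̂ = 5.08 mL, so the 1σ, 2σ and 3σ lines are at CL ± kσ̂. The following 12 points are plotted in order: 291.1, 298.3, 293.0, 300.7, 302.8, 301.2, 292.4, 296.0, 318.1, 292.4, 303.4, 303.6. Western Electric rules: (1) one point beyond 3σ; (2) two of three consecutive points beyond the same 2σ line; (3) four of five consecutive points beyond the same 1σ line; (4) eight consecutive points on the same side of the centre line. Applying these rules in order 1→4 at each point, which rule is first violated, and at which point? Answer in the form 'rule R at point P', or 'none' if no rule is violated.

Zone of each point (C = within 1σ̂, B = 1σ̂–2σ̂, A = 2σ̂–3σ̂, * = beyond 3σ̂; sign = side of CL): 1:-B, 2:-C, 3:-B, 4:+C, 5:+C, 6:+C, 7:-B, 8:-C, 9:+*, 10:-B, 11:+C, 12:+C
Rule 1 (one point beyond the 3σ limits) is satisfied at point 9.

rule 1 at point 9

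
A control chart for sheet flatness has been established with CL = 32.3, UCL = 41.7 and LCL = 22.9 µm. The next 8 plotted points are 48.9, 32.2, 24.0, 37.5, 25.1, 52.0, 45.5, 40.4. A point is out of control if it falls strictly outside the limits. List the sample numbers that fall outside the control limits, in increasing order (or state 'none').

1, 6, 7

Compare each point to [22.9, 41.7]: sample 1 = 48.9 > UCL; sample 6 = 52.0 > UCL; sample 7 = 45.5 > UCL.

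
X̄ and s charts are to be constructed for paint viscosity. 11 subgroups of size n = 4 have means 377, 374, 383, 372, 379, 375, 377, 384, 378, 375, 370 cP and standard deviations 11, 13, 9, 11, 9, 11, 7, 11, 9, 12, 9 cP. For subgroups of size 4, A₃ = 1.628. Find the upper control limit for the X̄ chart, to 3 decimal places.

393.303

X̄̄ = (377 + 374 + 383 + 372 + 379 + 375 + 377 + 384 + 378 + 375 + 370) / 11 = 376.7273
s̄ = (11 + 13 + 9 + 11 + 9 + 11 + 7 + 11 + 9 + 12 + 9) / 11 = 10.1818
UCL = X̄̄ + A₃·s̄ = 376.7273 + 1.628 × 10.1818 = 393.3033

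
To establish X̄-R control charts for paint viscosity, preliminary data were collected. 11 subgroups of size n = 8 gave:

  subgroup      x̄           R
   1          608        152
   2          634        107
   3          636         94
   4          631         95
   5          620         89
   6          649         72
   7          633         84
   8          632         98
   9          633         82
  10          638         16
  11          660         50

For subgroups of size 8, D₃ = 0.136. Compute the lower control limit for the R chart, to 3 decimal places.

R̄ = (152 + 107 + 94 + 95 + 89 + 72 + 84 + 98 + 82 + 16 + 50) / 11 = 939.0000 / 11 = 85.3636
LCL_R = D₃·R̄ = 0.136 × 85.3636 = 11.6095

11.609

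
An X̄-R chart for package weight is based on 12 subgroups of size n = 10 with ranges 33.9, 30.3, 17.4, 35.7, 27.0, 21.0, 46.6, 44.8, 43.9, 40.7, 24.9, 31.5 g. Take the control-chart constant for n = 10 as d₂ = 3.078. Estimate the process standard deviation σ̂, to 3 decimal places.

R̄ = (33.9 + 30.3 + 17.4 + 35.7 + 27.0 + 21.0 + 46.6 + 44.8 + 43.9 + 40.7 + 24.9 + 31.5) / 12 = 33.1417
σ̂ = R̄ / d₂ = 33.1417 / 3.078 = 10.7673

10.767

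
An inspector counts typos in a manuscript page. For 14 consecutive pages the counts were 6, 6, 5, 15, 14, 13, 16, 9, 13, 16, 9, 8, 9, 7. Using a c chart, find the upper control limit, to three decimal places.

20.117

c̄ = (6 + 6 + 5 + 15 + 14 + 13 + 16 + 9 + 13 + 16 + 9 + 8 + 9 + 7) / 14 = 146 / 14 = 10.4286
UCL = c̄ + 3√c̄ = 10.4286 + 3 × √10.4286 = 10.4286 + 3 × 3.2293 = 20.1166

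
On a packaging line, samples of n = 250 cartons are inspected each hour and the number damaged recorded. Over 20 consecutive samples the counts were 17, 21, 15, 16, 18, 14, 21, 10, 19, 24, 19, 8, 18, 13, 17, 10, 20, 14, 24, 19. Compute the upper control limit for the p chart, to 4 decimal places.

p̄ = Σdᵢ / (k·n) = 337 / (20 × 250) = 0.06740
UCL = p̄ + 3·√(p̄(1−p̄)/n) = 0.06740 + 3 × √(0.06740×0.93260/250) = 0.06740 + 3 × 0.01586 = 0.11497

0.1150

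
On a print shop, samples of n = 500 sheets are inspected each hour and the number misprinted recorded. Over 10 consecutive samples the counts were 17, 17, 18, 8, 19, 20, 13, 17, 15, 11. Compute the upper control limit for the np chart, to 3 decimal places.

27.126

p̄ = Σdᵢ / (k·n) = 155 / (10 × 500) = 0.03100
UCL = np̄ + 3·√(np̄(1−p̄)) = 15.5000 + 3 × √(15.5000×0.96900) = 15.5000 + 3 × 3.8755 = 27.1265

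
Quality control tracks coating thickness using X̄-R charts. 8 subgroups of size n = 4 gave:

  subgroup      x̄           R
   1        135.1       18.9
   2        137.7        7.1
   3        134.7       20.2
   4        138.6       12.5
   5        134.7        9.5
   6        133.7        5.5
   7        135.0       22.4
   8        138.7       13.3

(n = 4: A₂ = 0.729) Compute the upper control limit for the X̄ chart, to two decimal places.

X̄̄ = (135.1 + 137.7 + 134.7 + 138.6 + 134.7 + 133.7 + 135.0 + 138.7) / 8 = 1088.2000 / 8 = 136.0250
R̄ = (18.9 + 7.1 + 20.2 + 12.5 + 9.5 + 5.5 + 22.4 + 13.3) / 8 = 109.4000 / 8 = 13.6750
UCL = X̄̄ + A₂·R̄ = 136.0250 + 0.729 × 13.6750 = 145.9941

145.99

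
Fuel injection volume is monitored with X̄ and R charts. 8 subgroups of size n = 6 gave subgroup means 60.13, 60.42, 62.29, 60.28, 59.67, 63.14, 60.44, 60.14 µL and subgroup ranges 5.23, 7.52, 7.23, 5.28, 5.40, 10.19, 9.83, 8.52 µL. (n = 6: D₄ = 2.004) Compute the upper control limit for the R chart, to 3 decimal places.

R̄ = (5.23 + 7.52 + 7.23 + 5.28 + 5.40 + 10.19 + 9.83 + 8.52) / 8 = 59.2000 / 8 = 7.4000
UCL_R = D₄·R̄ = 2.004 × 7.4000 = 14.8296

14.830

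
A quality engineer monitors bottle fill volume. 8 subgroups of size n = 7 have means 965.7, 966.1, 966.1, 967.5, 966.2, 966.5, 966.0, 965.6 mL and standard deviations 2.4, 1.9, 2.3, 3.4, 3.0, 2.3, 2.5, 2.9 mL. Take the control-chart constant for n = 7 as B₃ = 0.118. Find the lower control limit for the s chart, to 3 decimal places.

0.305

s̄ = (2.4 + 1.9 + 2.3 + 3.4 + 3.0 + 2.3 + 2.5 + 2.9) / 8 = 2.5875
LCL_s = B₃·s̄ = 0.118 × 2.5875 = 0.3053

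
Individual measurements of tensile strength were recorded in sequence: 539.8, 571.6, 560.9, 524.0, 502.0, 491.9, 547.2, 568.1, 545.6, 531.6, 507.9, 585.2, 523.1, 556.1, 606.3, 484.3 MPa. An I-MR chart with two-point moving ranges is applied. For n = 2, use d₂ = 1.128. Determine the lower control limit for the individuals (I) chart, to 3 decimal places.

435.297

X̄ = (539.8 + 571.6 + 560.9 + 524.0 + 502.0 + 491.9 + 547.2 + 568.1 + 545.6 + 531.6 + 507.9 + 585.2 + 523.1 + 556.1 + 606.3 + 484.3) / 16 = 540.3500
Moving ranges: 31.8, 10.7, 36.9, 22.0, 10.1, 55.3, 20.9, 22.5, 14.0, 23.7, 77.3, 62.1, 33.0, 50.2, 122.0; M̄R̄ = 592.5000 / 15 = 39.5000
LCL = X̄ − 3·M̄R̄/d₂ = 540.3500 − 3 × 39.5000 / 1.128 = 435.2968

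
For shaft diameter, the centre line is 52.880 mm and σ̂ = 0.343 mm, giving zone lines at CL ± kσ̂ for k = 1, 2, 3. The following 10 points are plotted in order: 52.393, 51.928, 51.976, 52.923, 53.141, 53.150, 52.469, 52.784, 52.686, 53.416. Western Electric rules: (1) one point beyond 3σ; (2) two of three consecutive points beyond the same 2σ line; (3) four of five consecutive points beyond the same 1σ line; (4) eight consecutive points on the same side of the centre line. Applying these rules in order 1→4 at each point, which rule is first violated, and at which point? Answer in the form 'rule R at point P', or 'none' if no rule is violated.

Zone of each point (C = within 1σ̂, B = 1σ̂–2σ̂, A = 2σ̂–3σ̂, * = beyond 3σ̂; sign = side of CL): 1:-B, 2:-A, 3:-A, 4:+C, 5:+C, 6:+C, 7:-B, 8:-C, 9:-C, 10:+B
Rule 2 (two of three consecutive points beyond the same 2σ limit) is satisfied at point 3.

rule 2 at point 3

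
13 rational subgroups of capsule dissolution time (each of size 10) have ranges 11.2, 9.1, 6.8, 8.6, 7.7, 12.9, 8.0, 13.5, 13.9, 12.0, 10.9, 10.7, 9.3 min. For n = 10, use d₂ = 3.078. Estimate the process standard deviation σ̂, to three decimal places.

R̄ = (11.2 + 9.1 + 6.8 + 8.6 + 7.7 + 12.9 + 8.0 + 13.5 + 13.9 + 12.0 + 10.9 + 10.7 + 9.3) / 13 = 10.3538
σ̂ = R̄ / d₂ = 10.3538 / 3.078 = 3.3638

3.364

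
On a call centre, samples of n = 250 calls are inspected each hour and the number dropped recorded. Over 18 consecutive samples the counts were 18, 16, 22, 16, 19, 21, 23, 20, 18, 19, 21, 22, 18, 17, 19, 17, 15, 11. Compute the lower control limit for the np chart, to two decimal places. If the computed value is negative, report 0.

6.04

p̄ = Σdᵢ / (k·n) = 332 / (18 × 250) = 0.07378
LCL = np̄ − 3·√(np̄(1−p̄)) = 18.4444 − 3 × 4.1332 = 6.0447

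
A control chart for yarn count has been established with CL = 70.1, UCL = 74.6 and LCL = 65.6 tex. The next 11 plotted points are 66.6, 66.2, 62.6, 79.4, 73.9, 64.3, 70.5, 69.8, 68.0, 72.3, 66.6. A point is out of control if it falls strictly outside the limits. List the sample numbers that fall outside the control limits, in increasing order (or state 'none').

Compare each point to [65.6, 74.6]: sample 3 = 62.6 < LCL; sample 4 = 79.4 > UCL; sample 6 = 64.3 < LCL.

3, 4, 6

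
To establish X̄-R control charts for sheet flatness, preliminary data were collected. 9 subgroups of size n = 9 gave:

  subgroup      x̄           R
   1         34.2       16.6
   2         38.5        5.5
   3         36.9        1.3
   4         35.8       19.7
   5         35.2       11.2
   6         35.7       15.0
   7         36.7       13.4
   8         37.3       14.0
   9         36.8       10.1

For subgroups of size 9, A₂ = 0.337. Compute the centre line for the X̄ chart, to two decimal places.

36.34

X̄̄ = (34.2 + 38.5 + 36.9 + 35.8 + 35.2 + 35.7 + 36.7 + 37.3 + 36.8) / 9 = 327.1000 / 9 = 36.3444
CL = X̄̄ = 36.3444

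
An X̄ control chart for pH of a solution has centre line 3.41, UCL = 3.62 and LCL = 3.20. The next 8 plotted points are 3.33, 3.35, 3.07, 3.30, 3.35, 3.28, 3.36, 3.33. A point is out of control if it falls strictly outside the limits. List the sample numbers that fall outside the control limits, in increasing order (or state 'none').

3

Compare each point to [3.20, 3.62]: sample 3 = 3.07 < LCL.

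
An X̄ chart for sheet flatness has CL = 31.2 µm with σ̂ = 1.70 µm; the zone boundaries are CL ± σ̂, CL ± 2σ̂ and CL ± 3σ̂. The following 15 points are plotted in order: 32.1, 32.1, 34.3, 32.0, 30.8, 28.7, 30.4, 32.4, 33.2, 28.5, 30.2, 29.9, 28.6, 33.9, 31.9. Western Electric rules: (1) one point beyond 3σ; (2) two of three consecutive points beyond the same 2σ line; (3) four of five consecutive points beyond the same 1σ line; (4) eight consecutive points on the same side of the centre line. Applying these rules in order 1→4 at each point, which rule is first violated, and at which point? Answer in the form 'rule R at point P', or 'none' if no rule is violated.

Zone of each point (C = within 1σ̂, B = 1σ̂–2σ̂, A = 2σ̂–3σ̂, * = beyond 3σ̂; sign = side of CL): 1:+C, 2:+C, 3:+B, 4:+C, 5:-C, 6:-B, 7:-C, 8:+C, 9:+B, 10:-B, 11:-C, 12:-C, 13:-B, 14:+B, 15:+C
No rule fires across all 15 points.

none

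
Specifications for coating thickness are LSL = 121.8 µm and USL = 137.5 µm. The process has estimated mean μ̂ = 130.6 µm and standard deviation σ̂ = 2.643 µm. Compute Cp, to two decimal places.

0.99

Cp = (USL − LSL) / (6σ̂) = (137.5 − 121.8) / (6 × 2.643) = 15.7000 / 15.8580 = 0.9900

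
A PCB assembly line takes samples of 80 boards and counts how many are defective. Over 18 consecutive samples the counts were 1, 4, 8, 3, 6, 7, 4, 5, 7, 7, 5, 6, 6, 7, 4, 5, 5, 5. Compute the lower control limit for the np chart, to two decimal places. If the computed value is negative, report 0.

0.00

p̄ = Σdᵢ / (k·n) = 95 / (18 × 80) = 0.06597
LCL = np̄ − 3·√(np̄(1−p̄)) = 5.2778 − 3 × 2.2203 = -1.3830 → 0 (negative, so LCL = 0)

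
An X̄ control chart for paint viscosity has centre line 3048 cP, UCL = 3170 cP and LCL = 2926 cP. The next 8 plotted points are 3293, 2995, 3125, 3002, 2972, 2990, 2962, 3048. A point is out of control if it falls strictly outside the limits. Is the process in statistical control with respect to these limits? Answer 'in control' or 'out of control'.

Compare each point to [2926, 3170]: sample 1 = 3293 > UCL.

out of control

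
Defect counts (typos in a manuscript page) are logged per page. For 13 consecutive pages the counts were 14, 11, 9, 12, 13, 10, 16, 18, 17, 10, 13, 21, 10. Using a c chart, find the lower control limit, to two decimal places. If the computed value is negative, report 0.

c̄ = (14 + 11 + 9 + 12 + 13 + 10 + 16 + 18 + 17 + 10 + 13 + 21 + 10) / 13 = 174 / 13 = 13.3846
LCL = c̄ − 3√c̄ = 13.3846 − 3 × 3.6585 = 2.4091

2.41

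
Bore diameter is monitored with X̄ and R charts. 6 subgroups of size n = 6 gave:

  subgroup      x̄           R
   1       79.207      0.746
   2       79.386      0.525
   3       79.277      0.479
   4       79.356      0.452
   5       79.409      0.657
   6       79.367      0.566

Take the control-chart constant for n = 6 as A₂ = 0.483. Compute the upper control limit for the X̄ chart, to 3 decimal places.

X̄̄ = (79.207 + 79.386 + 79.277 + 79.356 + 79.409 + 79.367) / 6 = 476.0020 / 6 = 79.3337
R̄ = (0.746 + 0.525 + 0.479 + 0.452 + 0.657 + 0.566) / 6 = 3.4250 / 6 = 0.5708
UCL = X̄̄ + A₂·R̄ = 79.3337 + 0.483 × 0.5708 = 79.6094

79.609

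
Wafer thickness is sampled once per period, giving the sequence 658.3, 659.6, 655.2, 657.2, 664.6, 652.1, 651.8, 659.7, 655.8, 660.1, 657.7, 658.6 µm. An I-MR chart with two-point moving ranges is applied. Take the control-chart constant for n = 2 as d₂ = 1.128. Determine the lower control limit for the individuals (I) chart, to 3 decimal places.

646.122

X̄ = (658.3 + 659.6 + 655.2 + 657.2 + 664.6 + 652.1 + 651.8 + 659.7 + 655.8 + 660.1 + 657.7 + 658.6) / 12 = 657.5583
Moving ranges: 1.3, 4.4, 2.0, 7.4, 12.5, 0.3, 7.9, 3.9, 4.3, 2.4, 0.9; M̄R̄ = 47.3000 / 11 = 4.3000
LCL = X̄ − 3·M̄R̄/d₂ = 657.5583 − 3 × 4.3000 / 1.128 = 646.1222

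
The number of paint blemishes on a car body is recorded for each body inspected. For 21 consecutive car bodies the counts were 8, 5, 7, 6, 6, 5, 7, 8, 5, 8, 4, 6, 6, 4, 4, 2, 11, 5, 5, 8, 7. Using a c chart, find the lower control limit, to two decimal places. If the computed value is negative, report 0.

0.00

c̄ = (8 + 5 + 7 + 6 + 6 + 5 + 7 + 8 + 5 + 8 + 4 + 6 + 6 + 4 + 4 + 2 + 11 + 5 + 5 + 8 + 7) / 21 = 127 / 21 = 6.0476
LCL = c̄ − 3√c̄ = 6.0476 − 3 × 2.4592 = -1.3300 → 0 (cannot be negative)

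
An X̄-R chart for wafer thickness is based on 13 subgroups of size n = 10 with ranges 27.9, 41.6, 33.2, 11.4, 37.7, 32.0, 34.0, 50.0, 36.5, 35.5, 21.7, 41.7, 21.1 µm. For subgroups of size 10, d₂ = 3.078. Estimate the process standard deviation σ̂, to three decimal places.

R̄ = (27.9 + 41.6 + 33.2 + 11.4 + 37.7 + 32.0 + 34.0 + 50.0 + 36.5 + 35.5 + 21.7 + 41.7 + 21.1) / 13 = 32.6385
σ̂ = R̄ / d₂ = 32.6385 / 3.078 = 10.6038

10.604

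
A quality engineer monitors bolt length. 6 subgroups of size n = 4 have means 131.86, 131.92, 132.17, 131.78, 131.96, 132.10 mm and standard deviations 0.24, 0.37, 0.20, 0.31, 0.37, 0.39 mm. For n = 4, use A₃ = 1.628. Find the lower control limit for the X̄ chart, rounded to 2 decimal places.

X̄̄ = (131.86 + 131.92 + 132.17 + 131.78 + 131.96 + 132.10) / 6 = 131.9650
s̄ = (0.24 + 0.37 + 0.20 + 0.31 + 0.37 + 0.39) / 6 = 0.3133
LCL = X̄̄ − A₃·s̄ = 131.9650 − 1.628 × 0.3133 = 131.4549

131.45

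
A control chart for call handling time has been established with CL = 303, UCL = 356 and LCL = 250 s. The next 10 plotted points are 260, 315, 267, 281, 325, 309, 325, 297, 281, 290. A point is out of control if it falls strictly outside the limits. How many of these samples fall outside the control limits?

0

All 10 points lie within [250, 356].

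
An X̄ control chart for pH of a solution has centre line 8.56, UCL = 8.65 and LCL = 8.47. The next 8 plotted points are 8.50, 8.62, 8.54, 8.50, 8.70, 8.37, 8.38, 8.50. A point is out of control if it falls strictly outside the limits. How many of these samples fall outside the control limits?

Compare each point to [8.47, 8.65]: sample 5 = 8.70 > UCL; sample 6 = 8.37 < LCL; sample 7 = 8.38 < LCL.

3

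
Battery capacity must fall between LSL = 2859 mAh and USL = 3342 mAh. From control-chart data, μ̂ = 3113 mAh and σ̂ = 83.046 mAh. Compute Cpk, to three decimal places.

0.919

Cpu = (USL − μ̂) / (3σ̂) = (3342 − 3113) / (3 × 83.046) = 0.9192; Cpl = (μ̂ − LSL) / (3σ̂) = (3113 − 2859) / (3 × 83.046) = 1.0195; Cpk = min(Cpu, Cpl) = 0.9192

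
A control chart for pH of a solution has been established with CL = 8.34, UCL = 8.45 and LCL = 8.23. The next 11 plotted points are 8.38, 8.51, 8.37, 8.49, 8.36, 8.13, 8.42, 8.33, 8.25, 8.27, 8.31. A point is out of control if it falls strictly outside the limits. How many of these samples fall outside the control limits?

3

Compare each point to [8.23, 8.45]: sample 2 = 8.51 > UCL; sample 4 = 8.49 > UCL; sample 6 = 8.13 < LCL.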